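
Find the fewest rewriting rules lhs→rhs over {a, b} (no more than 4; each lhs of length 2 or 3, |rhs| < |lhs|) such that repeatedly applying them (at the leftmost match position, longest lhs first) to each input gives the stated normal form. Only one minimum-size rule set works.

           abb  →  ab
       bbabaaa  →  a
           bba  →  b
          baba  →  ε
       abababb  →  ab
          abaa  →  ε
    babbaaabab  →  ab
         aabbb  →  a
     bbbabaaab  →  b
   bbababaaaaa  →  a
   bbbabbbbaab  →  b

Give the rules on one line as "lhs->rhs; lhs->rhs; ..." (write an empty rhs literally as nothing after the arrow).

aa->; abb->ab; ba->; bbb->a

  | abb => ab
  | bbabaaa => bbaaa => baa => a
  | bba => b
  | baba => ba => ε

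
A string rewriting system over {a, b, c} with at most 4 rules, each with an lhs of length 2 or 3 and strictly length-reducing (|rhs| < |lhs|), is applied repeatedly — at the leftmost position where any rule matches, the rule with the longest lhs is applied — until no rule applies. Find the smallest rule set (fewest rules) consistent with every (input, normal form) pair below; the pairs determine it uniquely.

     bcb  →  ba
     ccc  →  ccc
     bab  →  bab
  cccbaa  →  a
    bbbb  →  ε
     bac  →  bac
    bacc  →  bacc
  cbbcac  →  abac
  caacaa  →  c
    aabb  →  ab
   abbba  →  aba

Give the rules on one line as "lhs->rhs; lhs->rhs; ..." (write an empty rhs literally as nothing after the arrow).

aa->c; bb->; ca->a; cb->a

  | bcb => ba
  | ccc
  | bab
  | cccbaa => ccaaa => caaa => aaa => ca => a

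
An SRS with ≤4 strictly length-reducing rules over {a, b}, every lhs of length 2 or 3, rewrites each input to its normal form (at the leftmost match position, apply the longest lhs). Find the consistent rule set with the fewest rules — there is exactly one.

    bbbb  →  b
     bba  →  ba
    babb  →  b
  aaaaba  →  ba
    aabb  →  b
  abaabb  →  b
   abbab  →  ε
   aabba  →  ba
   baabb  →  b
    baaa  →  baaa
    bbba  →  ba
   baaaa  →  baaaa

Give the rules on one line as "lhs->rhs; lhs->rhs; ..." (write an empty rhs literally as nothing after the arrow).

  | bbbb => bbb => bb => b
  | bba => ba
  | babb => b
  | aaaaba => aaaba => aaba => aba => ba

ab->b; bab->; bb->b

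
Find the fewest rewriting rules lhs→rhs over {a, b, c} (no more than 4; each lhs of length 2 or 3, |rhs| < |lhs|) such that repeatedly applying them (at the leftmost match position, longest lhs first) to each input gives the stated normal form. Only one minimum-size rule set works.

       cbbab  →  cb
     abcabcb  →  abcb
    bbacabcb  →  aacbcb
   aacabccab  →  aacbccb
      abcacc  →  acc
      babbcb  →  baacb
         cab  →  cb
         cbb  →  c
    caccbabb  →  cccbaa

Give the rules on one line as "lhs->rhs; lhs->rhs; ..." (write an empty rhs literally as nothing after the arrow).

bb->a; bca->; ca->c

  | cbbab => caab => cab => cb
  | abcabcb => abcb
  | bbacabcb => aacabcb => aacbcb
  | aacabccab => aacbccab => aacbccb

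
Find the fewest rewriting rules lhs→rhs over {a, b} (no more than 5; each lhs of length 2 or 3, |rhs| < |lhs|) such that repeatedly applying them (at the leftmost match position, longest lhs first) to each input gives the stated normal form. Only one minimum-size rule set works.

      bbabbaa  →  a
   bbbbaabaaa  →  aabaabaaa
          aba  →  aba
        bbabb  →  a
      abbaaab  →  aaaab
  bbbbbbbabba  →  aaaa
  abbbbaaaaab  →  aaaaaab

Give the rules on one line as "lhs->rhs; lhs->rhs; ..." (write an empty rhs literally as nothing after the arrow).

  | bbabbaa => bbaa => a
  | bbbbaabaaa => aabaabaaa
  | aba
  | bbabb => bb => a

abb->a; bb->a; bba->; bbb->aa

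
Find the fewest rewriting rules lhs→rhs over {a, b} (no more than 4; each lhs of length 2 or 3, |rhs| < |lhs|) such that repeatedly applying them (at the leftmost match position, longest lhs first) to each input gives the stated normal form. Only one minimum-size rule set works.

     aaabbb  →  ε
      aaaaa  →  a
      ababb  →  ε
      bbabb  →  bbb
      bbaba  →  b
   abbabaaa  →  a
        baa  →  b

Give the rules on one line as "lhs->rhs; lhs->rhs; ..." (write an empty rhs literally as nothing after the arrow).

aa->; ab->; abb->ab; bba->b

  | aaabbb => abbb => abb => ab => ε
  | aaaaa => aaa => a
  | ababb => abb => ab => ε
  | bbabb => bbb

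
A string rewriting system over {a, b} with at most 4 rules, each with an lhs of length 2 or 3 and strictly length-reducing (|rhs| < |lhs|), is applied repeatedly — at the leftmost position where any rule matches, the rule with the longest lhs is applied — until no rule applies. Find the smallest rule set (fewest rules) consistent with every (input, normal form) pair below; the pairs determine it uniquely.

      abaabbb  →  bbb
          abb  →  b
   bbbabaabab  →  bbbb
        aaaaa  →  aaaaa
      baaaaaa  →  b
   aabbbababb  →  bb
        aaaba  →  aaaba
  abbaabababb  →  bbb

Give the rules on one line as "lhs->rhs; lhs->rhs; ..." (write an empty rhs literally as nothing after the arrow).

abb->b; baa->b; bab->b

  | abaabbb => abbbb => bbb
  | abb => b
  | bbbabaabab => bbbaabab => bbbbab => bbbb
  | aaaaa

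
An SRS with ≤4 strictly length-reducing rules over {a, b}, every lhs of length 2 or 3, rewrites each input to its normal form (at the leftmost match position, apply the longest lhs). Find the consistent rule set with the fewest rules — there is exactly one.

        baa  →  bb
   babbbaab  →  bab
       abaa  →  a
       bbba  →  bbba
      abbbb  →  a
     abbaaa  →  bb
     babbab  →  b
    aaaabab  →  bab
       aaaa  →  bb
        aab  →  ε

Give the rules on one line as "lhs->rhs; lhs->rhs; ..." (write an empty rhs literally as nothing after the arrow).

aa->b; aab->; abb->a

  | baa => bb
  | babbbaab => babaab => bab
  | abaa => abb => a
  | bbba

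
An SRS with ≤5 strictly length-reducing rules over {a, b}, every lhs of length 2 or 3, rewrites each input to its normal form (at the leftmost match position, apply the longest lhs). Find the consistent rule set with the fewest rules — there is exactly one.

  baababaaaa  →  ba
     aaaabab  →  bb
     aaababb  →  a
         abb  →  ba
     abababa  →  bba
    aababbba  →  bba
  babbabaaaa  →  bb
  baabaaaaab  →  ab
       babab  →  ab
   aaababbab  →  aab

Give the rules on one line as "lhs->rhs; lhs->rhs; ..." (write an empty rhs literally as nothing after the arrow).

  | baababaaaa => babbbaaaa => bbaaaa => bbaba => ba
  | aaaabab => ababab => bbbab => bb
  | aaababb => abbabb => baabb => baba => a
  | abb => ba

aaa->ab; aba->bb; abb->ba; bab->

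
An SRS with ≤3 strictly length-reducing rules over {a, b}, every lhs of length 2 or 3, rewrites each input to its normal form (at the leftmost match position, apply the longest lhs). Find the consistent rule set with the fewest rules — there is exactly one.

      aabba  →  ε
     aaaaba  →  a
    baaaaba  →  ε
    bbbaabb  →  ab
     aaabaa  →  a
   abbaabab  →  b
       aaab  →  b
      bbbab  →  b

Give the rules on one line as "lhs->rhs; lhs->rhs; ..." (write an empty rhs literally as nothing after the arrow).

  | aabba => bbba => bba => ba => ε
  | aaaaba => baaba => aba => a
  | baaaaba => aaaba => baba => ba => ε
  | bbbaabb => bbaabb => baabb => abb => ab

aa->b; ba->; bb->b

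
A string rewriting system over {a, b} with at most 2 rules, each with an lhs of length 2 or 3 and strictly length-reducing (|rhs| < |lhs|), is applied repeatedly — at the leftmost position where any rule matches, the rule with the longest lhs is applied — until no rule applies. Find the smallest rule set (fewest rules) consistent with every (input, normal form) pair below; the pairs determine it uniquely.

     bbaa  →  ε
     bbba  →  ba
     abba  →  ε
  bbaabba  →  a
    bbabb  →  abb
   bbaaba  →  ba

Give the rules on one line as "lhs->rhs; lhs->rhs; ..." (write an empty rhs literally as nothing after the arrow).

  | bbaa => aa => ε
  | bbba => ba
  | abba => aa => ε
  | bbaabba => aabba => bba => a

aa->; bba->a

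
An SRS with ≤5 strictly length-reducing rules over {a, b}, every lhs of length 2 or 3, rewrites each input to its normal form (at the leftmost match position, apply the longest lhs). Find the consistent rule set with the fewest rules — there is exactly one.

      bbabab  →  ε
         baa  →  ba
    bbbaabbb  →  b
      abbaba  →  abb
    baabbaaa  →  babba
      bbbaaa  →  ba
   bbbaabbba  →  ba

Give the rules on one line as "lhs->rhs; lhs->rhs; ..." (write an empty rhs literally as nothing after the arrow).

aa->b; aba->; baa->ba; bbb->

  | bbabab => bbb => ε
  | baa => ba
  | bbbaabbb => aabbb => bbbb => b
  | abbaba => abb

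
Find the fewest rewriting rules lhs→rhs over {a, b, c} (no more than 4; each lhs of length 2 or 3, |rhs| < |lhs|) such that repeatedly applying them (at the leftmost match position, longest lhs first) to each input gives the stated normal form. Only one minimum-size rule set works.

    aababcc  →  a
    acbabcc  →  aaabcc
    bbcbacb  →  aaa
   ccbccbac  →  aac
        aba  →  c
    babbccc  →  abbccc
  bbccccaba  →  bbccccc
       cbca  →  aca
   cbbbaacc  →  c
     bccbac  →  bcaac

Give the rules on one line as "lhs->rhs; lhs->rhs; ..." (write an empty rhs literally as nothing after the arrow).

aba->c; acc->; ba->a; cb->a

  | aababcc => acbcc => aacc => a
  | acbabcc => aaabcc
  | bbcbacb => bbaacb => baacb => aacb => aaa
  | ccbccbac => caccbac => cbac => aac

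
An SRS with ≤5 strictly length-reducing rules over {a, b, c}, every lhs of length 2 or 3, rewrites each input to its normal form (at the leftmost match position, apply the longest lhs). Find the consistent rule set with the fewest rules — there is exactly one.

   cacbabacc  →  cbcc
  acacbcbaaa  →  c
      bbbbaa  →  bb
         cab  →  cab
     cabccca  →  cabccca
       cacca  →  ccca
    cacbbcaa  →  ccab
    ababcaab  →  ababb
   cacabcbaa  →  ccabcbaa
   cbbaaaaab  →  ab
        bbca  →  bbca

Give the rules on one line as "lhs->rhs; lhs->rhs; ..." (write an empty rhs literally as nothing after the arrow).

  | cacbabacc => ccaabacc => cbacc => cbcc
  | acacbcbaaa => cacbcbaaa => ccacbaaa => cccaaaa => ccaa => c
  | bbbbaa => bbcaa => bb
  | cab

ac->c; acb->ca; bba->ca; caa->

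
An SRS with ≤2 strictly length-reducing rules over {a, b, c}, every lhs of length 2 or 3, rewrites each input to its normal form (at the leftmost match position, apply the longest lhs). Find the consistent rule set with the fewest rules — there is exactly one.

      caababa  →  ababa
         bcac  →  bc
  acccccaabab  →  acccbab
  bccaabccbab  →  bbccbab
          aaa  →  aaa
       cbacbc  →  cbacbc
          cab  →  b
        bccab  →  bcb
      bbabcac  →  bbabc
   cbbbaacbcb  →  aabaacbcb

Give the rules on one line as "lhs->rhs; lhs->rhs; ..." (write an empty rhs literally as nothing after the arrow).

ca->; cbb->aa

  | caababa => ababa
  | bcac => bc
  | acccccaabab => accccabab => acccbab
  | bccaabccbab => bcabccbab => bbccbab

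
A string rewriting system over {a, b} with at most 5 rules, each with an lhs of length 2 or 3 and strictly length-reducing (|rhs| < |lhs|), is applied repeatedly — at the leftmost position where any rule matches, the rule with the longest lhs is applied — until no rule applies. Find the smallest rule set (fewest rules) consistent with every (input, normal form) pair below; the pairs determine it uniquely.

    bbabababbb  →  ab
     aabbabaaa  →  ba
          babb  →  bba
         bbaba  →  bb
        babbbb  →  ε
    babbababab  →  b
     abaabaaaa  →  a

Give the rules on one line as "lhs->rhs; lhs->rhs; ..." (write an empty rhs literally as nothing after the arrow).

aa->a; aba->; abb->ba; bbb->ab

  | bbabababbb => bbbabbb => ababbb => bbb => ab
  | aabbabaaa => abbabaaa => baabaaa => babaaa => baa => ba
  | babb => bba
  | bbaba => bb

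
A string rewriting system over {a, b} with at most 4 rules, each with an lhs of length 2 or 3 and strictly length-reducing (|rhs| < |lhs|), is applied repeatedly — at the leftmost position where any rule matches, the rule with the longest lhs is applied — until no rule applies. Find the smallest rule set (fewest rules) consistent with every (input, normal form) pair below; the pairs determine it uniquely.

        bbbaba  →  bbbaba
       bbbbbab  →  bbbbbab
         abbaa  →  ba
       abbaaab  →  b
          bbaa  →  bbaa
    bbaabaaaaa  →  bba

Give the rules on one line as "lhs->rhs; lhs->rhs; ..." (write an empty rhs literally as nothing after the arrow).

aaa->a; aab->; abb->ba

  | bbbaba
  | bbbbbab
  | abbaa => baaa => ba
  | abbaaab => baaaab => baab => b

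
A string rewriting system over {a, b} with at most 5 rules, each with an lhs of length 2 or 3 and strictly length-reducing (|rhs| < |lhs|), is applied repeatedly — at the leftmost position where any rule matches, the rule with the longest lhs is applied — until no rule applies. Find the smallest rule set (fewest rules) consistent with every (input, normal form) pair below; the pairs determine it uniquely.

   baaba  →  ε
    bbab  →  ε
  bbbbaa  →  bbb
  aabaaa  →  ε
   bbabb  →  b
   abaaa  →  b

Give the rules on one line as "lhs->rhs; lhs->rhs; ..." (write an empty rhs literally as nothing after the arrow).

  | baaba => ba => ε
  | bbab => baa => ε
  | bbbbaa => bbb
  | aabaaa => bbaaa => ba => ε

aa->b; ba->; baa->; bab->aa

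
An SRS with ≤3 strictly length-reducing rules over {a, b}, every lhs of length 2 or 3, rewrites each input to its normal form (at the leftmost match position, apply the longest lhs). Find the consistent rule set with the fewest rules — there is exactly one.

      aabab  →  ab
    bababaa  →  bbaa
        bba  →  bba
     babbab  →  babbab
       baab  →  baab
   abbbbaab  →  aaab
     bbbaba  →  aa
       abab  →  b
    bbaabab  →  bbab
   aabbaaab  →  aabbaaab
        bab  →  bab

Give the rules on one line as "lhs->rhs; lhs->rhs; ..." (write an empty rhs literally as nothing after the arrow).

aba->; bbb->aa

  | aabab => ab
  | bababaa => bbaa
  | bba
  | babbab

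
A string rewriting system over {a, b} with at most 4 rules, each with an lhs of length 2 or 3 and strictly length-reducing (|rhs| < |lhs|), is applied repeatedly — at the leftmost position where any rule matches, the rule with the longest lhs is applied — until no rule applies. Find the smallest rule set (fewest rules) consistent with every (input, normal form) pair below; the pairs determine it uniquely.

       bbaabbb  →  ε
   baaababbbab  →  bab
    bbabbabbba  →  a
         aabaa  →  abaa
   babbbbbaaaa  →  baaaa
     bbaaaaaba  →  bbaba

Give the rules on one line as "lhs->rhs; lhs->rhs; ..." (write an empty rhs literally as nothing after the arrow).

  | bbaabbb => bbabbb => bbb => ε
  | baaababbbab => baababbbab => bababbbab => babbab => bab
  | bbabbabbba => bbabbba => bbba => a
  | aabaa => abaa

aab->ab; abb->; bbb->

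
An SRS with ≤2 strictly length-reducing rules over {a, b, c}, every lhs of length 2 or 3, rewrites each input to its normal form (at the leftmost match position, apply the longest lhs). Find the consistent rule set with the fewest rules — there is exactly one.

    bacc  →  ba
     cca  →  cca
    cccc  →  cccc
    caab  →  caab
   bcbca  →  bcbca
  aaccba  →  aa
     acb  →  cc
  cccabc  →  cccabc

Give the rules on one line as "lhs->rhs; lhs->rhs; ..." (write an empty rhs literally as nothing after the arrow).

  | bacc => bac => ba
  | cca
  | cccc
  | caab

ac->a; acb->cc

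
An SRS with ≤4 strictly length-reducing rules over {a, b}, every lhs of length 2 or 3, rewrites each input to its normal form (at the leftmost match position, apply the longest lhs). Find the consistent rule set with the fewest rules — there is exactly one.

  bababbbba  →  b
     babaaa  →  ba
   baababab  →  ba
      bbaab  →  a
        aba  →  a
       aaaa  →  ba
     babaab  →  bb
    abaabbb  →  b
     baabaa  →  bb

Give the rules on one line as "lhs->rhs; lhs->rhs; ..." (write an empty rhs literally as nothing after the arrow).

aaa->b; ab->; bab->a; bba->b

  | bababbbba => aabbbba => abbba => bba => b
  | babaaa => aaaa => ba
  | baababab => baabab => baab => ba
  | bbaab => bab => a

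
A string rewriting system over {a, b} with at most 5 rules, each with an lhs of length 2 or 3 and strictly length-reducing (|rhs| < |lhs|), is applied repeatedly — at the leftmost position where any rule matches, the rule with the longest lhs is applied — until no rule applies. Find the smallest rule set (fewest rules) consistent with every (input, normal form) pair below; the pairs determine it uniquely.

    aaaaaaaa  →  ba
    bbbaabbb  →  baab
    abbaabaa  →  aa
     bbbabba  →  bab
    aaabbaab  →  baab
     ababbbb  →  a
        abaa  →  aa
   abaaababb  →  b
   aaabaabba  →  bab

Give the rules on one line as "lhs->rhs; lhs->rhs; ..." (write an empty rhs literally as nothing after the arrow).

  | aaaaaaaa => baaaaa => bbaa => ba
  | bbbaabbb => baabbb => baab
  | abbaabaa => ababaa => abaa => aa
  | bbbabba => babba => bab

aaa->b; aba->a; bb->; bba->b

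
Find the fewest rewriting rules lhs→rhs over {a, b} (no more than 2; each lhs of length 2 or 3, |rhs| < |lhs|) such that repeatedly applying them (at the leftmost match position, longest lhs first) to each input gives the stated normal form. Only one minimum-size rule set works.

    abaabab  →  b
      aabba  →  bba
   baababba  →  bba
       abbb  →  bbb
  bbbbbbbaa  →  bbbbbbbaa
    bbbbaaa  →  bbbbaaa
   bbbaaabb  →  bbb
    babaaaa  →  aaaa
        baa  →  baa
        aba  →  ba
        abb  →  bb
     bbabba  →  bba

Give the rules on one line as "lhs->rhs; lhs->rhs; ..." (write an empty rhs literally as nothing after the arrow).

ab->b; bab->

  | abaabab => baabab => babab => ab => b
  | aabba => abba => bba
  | baababba => bababba => abba => bba
  | abbb => bbb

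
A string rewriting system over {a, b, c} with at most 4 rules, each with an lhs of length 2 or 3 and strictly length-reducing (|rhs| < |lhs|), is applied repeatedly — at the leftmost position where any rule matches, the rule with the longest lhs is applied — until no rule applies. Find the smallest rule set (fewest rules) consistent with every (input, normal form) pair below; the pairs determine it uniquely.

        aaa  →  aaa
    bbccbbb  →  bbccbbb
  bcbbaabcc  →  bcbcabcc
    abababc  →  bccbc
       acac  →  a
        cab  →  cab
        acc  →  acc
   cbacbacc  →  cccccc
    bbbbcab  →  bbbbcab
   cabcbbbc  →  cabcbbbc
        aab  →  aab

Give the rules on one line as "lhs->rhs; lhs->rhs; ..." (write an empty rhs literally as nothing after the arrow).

  | aaa
  | bbccbbb
  | bcbbaabcc => bcbcabcc
  | abababc => bcbabc => bccbc

aba->bc; ba->c; cac->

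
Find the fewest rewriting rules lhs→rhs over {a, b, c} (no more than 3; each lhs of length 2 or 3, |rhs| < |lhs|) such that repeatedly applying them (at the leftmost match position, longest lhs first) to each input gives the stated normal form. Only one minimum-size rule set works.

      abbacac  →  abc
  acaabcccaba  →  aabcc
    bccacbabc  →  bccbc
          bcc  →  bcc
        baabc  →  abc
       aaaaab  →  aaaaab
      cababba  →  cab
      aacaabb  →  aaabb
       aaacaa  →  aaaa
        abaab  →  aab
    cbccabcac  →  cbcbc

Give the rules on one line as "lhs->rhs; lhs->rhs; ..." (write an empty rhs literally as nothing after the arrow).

ac->; ba->; cca->c

  | abbacac => abcac => abc
  | acaabcccaba => aabcccaba => aabccba => aabcc
  | bccacbabc => bccbabc => bccbc
  | bcc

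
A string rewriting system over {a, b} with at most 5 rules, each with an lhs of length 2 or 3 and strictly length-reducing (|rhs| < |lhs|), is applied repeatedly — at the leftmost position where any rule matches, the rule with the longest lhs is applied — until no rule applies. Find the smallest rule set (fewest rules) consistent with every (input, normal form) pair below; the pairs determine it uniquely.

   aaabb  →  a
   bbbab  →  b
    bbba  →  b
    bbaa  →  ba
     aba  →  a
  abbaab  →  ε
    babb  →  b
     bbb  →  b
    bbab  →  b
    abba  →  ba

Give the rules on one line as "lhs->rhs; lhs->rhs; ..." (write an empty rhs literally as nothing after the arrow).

ab->; baa->a; bb->b; bba->b

  | aaabb => aab => a
  | bbbab => bbab => bb => b
  | bbba => bba => b
  | bbaa => ba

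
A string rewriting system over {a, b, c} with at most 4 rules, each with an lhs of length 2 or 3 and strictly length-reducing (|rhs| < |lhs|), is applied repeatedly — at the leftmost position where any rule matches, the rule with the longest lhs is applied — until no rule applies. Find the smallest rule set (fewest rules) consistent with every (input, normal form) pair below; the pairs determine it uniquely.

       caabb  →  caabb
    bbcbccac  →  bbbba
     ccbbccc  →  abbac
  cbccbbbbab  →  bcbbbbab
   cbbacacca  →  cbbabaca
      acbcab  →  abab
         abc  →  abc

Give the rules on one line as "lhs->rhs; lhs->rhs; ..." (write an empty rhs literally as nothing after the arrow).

  | caabb
  | bbcbccac => bbbcac => bbbba
  | ccbbccc => abbccc => abbac
  | cbccbbbbab => bcbbbbab

cac->ba; cbc->b; cc->a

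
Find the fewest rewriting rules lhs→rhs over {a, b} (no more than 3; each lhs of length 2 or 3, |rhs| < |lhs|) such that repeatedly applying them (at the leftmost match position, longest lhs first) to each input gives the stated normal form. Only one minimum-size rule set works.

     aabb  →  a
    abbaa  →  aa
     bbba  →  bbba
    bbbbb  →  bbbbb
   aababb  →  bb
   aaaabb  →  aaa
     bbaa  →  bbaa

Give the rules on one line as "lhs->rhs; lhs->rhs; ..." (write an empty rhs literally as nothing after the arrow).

  | aabb => a
  | abbaa => aa
  | bbba
  | bbbbb

aba->bb; abb->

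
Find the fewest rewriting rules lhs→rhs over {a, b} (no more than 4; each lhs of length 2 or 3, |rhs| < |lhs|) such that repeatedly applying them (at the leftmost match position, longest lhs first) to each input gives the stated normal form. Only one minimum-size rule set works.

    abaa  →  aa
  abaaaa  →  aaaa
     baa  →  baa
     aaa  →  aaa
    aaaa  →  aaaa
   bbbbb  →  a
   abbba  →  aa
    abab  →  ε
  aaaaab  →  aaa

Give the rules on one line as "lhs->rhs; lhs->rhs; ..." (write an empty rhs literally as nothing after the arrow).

  | abaa => aa
  | abaaaa => aaaa
  | baa
  | aaa

aab->; ab->; bb->a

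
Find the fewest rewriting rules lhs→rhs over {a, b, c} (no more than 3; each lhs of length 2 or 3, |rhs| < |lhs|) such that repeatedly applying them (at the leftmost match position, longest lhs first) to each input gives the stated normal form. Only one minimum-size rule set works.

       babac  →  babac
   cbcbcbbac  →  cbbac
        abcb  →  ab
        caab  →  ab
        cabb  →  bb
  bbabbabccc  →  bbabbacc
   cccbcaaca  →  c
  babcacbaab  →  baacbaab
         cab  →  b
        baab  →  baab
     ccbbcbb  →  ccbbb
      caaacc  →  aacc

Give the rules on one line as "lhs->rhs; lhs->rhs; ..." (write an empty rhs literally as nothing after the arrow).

  | babac
  | cbcbcbbac => cbcbbac => cbbac
  | abcb => ab
  | caab => ab

bc->; ca->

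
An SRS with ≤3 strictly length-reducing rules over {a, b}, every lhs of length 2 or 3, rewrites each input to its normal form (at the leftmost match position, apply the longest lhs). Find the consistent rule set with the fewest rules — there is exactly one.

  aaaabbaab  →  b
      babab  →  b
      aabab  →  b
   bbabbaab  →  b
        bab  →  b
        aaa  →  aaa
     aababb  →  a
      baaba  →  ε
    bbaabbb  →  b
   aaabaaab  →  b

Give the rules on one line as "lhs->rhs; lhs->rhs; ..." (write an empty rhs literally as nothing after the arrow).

  | aaaabbaab => aaabbaab => aabbaab => abbaab => bbaab => aaab => aab => ab => b
  | babab => bab => b
  | aabab => abab => bab => b
  | bbabbaab => aabbaab => abbaab => bbaab => aaab => aab => ab => b

ab->b; ba->; bb->a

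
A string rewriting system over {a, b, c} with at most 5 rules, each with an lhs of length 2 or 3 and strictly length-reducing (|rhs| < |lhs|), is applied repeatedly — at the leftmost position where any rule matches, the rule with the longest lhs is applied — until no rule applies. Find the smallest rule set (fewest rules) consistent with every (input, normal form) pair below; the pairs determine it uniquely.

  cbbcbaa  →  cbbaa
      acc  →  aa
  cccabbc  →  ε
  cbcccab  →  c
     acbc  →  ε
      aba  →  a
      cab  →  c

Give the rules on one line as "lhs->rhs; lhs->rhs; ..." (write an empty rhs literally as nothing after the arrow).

ab->; bc->; cbc->b; cc->a

  | cbbcbaa => cbbaa
  | acc => aa
  | cccabbc => acabbc => acbc => ab => ε
  | cbcccab => bccab => cab => c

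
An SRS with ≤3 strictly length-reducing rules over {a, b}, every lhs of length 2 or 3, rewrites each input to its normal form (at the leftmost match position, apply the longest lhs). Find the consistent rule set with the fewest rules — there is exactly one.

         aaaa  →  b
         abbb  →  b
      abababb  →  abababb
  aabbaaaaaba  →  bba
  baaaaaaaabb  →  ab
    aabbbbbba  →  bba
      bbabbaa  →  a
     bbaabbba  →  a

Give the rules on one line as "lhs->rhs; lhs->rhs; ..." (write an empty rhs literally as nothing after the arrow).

aa->b; aaa->a; bbb->a

  | aaaa => aa => b
  | abbb => aa => b
  | abababb
  | aabbaaaaaba => bbbaaaaaba => aaaaaaba => aaaaba => aaba => bba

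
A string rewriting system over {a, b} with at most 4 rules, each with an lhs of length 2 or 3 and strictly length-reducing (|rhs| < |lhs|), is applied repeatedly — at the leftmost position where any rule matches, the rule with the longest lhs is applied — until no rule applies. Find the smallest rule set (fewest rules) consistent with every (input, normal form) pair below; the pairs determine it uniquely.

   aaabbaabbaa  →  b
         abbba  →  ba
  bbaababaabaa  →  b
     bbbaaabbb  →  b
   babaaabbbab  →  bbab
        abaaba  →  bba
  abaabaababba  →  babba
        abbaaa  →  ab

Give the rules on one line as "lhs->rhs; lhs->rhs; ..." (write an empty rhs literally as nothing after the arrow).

aa->; aaa->b; aba->ba; bbb->b

  | aaabbaabbaa => bbbaabbaa => baabbaa => bbbaa => baa => b
  | abbba => aba => ba
  | bbaababaabaa => bbbabaabaa => babaabaa => bbaabaa => bbbaa => baa => b
  | bbbaaabbb => baaabbb => bbbbb => bbb => b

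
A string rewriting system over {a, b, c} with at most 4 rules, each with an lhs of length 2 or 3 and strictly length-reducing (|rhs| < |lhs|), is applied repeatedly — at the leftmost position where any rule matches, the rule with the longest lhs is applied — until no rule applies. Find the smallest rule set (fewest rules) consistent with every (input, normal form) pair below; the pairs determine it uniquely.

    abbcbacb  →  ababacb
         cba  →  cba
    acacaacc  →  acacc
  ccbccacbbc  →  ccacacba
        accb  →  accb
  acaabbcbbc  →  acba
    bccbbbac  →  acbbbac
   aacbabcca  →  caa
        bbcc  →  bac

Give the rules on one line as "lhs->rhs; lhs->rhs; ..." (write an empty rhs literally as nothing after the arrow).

  | abbcbacb => ababacb
  | cba
  | acacaacc => acacc
  | ccbccacbbc => ccacacbbc => ccacacba

aab->aa; aac->; baa->cb; bc->a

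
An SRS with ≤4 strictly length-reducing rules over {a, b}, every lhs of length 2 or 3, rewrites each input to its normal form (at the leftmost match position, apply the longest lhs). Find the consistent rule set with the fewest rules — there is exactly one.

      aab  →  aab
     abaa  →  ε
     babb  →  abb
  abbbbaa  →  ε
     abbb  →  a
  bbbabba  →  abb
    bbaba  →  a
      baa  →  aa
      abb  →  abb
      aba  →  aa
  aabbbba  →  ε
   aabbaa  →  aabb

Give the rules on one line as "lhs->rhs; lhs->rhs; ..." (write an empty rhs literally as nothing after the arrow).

aaa->; ba->a; bba->bb; bbb->

  | aab
  | abaa => aaa => ε
  | babb => abb
  | abbbbaa => abaa => aaa => ε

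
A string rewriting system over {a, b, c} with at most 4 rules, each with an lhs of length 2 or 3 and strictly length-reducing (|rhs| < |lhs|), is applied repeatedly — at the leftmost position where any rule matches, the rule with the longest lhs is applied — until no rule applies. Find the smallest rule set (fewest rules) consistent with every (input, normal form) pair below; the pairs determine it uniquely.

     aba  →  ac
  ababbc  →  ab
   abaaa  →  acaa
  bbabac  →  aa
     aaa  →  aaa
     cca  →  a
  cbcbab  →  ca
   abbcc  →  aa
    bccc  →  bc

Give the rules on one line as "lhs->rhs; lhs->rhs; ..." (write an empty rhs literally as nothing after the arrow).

ba->c; bb->a; cac->b; cc->

  | aba => ac
  | ababbc => acbbc => acac => ab
  | abaaa => acaa
  | bbabac => aabac => aacc => aa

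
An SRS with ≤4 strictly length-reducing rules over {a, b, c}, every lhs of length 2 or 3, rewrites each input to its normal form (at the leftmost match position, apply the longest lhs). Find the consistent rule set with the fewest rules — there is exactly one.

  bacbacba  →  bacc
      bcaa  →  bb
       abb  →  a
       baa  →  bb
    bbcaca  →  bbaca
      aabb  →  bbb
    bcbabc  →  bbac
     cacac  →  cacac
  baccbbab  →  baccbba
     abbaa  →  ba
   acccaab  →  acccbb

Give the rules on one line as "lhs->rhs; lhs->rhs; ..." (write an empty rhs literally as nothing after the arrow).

aa->b; ab->a; bc->b; cba->c

  | bacbacba => baccba => bacc
  | bcaa => baa => bb
  | abb => ab => a
  | baa => bb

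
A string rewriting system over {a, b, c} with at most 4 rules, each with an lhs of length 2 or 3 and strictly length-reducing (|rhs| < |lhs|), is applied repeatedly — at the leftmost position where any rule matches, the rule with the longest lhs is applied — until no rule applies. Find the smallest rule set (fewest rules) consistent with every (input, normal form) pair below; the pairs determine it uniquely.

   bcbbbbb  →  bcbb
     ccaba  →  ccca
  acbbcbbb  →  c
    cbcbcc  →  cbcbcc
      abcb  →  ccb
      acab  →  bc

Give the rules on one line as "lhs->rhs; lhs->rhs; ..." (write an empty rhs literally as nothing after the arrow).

  | bcbbbbb => bcbb
  | ccaba => ccca
  | acbbcbbb => bbbcbbb => cbbb => c
  | cbcbcc

ab->c; ac->b; bbb->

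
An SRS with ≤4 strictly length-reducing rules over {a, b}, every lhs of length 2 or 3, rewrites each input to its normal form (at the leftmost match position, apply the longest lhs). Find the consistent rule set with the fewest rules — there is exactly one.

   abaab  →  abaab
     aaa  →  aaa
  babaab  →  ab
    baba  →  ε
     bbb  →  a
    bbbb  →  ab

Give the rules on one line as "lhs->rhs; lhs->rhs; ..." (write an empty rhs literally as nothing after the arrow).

bab->bb; bba->; bbb->a

  | abaab
  | aaa
  | babaab => bbaab => ab
  | baba => bba => ε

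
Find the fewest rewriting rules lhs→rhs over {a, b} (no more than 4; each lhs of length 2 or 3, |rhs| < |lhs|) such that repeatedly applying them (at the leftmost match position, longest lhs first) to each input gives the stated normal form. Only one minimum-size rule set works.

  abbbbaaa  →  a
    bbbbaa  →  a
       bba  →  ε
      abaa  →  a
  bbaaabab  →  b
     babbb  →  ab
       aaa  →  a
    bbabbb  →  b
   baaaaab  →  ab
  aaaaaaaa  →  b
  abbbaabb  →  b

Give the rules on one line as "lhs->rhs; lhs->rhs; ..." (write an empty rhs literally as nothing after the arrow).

  | abbbbaaa => abbbaaa => abbaaa => aaa => ba => a
  | bbbbaa => bbbaa => bbaa => a
  | bba => ε
  | abaa => aaa => ba => a

aa->b; ba->a; bb->b; bba->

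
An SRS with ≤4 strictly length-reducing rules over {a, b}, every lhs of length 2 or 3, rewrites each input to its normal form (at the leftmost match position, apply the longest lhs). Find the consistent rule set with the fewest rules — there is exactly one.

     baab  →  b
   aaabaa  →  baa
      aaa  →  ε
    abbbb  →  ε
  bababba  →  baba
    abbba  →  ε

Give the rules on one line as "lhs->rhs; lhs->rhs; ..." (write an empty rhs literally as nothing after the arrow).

  | baab => b
  | aaabaa => baa
  | aaa => ε
  | abbbb => aab => ε

aaa->; aab->; bba->; bbb->a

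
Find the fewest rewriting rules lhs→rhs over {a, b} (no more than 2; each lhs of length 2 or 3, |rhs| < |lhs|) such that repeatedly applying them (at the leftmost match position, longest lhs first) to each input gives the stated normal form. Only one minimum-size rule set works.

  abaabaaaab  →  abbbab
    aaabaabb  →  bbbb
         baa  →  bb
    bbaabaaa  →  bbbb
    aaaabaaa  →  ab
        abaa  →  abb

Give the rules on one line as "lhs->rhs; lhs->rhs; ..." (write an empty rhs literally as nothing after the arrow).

aa->b; aaa->

  | abaabaaaab => abbbaaaab => abbbab
  | aaabaabb => baabb => bbbb
  | baa => bb
  | bbaabaaa => bbbbaaa => bbbb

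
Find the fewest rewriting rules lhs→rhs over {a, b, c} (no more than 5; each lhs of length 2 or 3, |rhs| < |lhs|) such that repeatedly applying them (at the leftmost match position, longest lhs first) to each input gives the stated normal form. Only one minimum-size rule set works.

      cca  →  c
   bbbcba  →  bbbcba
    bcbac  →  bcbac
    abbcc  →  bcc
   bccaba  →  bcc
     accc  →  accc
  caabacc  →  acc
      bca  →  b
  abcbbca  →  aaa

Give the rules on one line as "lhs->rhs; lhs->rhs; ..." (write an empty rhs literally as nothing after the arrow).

  | cca => c
  | bbbcba
  | bcbac
  | abbcc => bcc

ab->; abc->aa; ca->; cab->cc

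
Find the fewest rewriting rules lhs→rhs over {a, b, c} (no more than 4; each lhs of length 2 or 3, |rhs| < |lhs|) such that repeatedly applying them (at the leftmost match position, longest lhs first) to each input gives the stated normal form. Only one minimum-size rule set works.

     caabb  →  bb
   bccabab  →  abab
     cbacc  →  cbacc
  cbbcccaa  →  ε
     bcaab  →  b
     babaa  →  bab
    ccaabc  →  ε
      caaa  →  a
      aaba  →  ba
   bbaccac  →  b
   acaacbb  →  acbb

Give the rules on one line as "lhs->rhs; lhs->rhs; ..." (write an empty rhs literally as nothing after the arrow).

  | caabb => aabb => bb
  | bccabab => cabab => abab
  | cbacc
  | cbbcccaa => cbccaa => ccaa => caa => aa => ε

aa->; bc->; ca->a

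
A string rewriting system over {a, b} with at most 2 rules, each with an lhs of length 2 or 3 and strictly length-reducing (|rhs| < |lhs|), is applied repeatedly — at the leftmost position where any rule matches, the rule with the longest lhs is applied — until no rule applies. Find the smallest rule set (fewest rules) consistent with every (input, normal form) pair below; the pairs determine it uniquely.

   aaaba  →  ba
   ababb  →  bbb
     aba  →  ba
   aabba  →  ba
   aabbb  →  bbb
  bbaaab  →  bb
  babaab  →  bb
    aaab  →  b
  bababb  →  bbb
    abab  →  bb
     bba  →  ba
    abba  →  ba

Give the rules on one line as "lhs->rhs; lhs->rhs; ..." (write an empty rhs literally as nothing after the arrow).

  | aaaba => aaba => aba => ba
  | ababb => babb => bbb
  | aba => ba
  | aabba => abba => bba => ba

ab->b; bba->ba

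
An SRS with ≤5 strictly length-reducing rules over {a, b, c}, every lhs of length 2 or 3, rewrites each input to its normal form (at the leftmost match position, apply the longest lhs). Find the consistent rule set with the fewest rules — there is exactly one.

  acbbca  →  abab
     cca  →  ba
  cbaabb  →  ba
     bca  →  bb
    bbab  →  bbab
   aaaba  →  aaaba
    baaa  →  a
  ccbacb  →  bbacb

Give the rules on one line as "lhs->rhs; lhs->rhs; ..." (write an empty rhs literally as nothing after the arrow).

  | acbbca => abaca => abab
  | cca => ba
  | cbaabb => cbb => ba
  | bca => bb

baa->; ca->b; cbb->ba; cc->b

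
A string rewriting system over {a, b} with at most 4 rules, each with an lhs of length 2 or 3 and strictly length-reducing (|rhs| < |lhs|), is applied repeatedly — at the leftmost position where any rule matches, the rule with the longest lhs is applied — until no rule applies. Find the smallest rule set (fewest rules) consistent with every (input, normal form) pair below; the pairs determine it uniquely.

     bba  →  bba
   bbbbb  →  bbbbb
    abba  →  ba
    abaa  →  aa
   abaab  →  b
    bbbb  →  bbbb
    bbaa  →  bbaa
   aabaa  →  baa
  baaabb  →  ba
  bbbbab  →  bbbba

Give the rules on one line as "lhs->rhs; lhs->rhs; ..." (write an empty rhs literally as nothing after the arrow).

aab->b; ab->; bab->ba

  | bba
  | bbbbb
  | abba => ba
  | abaa => aa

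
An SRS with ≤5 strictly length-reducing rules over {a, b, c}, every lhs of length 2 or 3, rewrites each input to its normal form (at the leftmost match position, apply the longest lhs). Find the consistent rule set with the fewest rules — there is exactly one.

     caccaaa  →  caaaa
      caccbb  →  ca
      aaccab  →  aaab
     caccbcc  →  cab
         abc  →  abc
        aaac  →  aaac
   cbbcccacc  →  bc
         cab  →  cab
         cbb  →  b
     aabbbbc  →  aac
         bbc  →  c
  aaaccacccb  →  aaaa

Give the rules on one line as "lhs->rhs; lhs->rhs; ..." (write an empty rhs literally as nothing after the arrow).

bb->; bca->bc; cb->; cc->

  | caccaaa => caaaa
  | caccbb => cabb => ca
  | aaccab => aaab
  | caccbcc => cabcc => cab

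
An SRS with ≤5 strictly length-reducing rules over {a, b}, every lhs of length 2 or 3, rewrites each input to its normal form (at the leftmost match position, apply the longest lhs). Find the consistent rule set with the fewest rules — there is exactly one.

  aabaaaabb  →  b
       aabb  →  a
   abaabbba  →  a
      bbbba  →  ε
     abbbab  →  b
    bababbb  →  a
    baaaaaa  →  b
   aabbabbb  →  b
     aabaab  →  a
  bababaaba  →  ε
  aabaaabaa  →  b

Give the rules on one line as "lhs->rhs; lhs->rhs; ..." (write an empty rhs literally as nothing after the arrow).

  | aabaaaabb => baaaabb => baabb => bbb => ab => b
  | aabb => bb => a
  | abaabbba => aabbba => bbba => aba => a
  | bbbba => abba => bba => aa => ε

aa->; ab->b; aba->a; bb->a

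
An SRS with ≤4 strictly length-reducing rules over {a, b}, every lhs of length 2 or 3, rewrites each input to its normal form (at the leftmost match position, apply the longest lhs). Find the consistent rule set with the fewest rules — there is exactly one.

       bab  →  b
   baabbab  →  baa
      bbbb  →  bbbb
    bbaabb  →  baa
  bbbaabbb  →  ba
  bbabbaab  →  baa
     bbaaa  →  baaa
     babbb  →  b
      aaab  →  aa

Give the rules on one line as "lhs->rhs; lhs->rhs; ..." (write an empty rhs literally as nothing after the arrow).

ab->; abb->a; bba->ba

  | bab => b
  | baabbab => baaab => baa
  | bbbb
  | bbaabb => baabb => baa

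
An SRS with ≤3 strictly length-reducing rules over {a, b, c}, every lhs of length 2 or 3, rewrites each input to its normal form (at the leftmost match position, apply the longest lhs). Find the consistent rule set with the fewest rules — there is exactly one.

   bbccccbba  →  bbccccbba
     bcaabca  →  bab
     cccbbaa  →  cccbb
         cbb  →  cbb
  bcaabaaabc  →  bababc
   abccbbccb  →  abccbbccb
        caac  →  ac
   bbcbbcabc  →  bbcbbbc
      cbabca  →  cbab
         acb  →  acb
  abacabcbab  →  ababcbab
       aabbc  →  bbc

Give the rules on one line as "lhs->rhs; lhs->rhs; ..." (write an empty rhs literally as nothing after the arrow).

  | bbccccbba
  | bcaabca => babca => bab
  | cccbbaa => cccbb
  | cbb

aa->; ca->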